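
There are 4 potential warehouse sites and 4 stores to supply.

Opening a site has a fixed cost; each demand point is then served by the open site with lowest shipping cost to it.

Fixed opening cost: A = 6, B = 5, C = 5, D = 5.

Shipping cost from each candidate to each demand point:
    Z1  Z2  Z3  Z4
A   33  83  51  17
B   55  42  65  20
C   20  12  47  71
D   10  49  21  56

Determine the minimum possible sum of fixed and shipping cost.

76

Open {A, C, D}: assign each demand point to its cheapest open site.
  Z1→D 10, Z2→C 12, Z3→D 21, Z4→A 17
  shipping cost 60, fixed 16 → total 76.
Compare {B, C, D}: shipping cost 63 + fixed 15 = 78.
Compare {A, B, C, D}: shipping cost 60 + fixed 21 = 81.
Compare {B, D}: shipping cost 93 + fixed 10 = 103.
All other subsets cost ≥ 78. Minimum total cost: 76.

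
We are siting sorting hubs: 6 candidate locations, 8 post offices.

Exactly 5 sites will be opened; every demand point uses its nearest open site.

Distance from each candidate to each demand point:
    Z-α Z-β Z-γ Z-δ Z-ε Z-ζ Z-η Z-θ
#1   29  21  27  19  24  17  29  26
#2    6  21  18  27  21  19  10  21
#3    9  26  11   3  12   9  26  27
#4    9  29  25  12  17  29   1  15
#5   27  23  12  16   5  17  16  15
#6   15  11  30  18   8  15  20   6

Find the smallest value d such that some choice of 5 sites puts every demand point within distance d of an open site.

Open {#1, #2, #3, #4, #6}.
  Farthest demand point is Z-β at distance 11 (to #6); all others are ≤ 11.
With {#1, #2, #3, #5, #6} the worst case is 11.
With {#1, #3, #4, #5, #6} the worst case is 11.
No size-5 selection achieves below 11.

11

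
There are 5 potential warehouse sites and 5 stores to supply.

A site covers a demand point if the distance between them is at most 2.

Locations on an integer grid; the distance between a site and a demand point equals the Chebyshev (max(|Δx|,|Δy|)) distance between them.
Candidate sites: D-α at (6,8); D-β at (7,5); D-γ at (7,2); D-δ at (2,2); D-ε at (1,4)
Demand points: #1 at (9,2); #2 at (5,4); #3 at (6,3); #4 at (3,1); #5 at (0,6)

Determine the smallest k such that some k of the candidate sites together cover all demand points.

3

Coverage sets (demand points within 2 of each site):
  D-α: {}
  D-β: {#2, #3}
  D-γ: {#1, #2, #3}
  D-δ: {#4}
  D-ε: {#5}
No 2 sites suffice: every size-2 union leaves at least one demand point uncovered.
But {D-γ, D-δ, D-ε} covers everything, so the minimum is 3.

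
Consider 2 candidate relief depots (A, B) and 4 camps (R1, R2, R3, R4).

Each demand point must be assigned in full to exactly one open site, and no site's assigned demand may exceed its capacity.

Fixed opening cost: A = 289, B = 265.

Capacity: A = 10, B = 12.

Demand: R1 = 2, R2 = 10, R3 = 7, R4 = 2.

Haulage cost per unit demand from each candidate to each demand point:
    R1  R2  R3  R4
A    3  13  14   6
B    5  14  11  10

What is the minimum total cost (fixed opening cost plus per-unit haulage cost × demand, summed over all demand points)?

Open {A, B}; cheapest assignment that respects the capacities:
  A (cap 10, load 10): R2 — cost 10×13 = 130
  B (cap 12, load 11): R1, R3, R4 — cost 2×5 + 7×11 + 2×10 = 107
  Shipping 237, fixed 554 → total 791.
  Any other capacity-feasible assignment to {A, B} ships for at least 237.
Total demand is 21 and no other set of sites has combined capacity ≥ 21, so {A, B} is the only feasible choice of open sites. Minimum: 791.

791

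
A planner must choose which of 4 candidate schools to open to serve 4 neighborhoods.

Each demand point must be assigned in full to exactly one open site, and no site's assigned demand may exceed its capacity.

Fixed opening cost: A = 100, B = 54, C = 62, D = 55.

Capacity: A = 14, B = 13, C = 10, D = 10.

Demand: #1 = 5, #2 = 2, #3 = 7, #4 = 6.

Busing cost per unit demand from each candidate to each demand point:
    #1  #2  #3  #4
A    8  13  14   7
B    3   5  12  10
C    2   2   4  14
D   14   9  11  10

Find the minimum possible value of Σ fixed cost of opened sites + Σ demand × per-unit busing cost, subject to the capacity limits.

Open {B, C}; cheapest assignment that respects the capacities:
  B (cap 13, load 11): #1, #4 — cost 5×3 + 6×10 = 75
  C (cap 10, load 9): #2, #3 — cost 2×2 + 7×4 = 32
  Shipping 107, fixed 116 → total 223.
  Any other capacity-feasible assignment to {B, C} ships for at least 107.
Compare {B, D}: its best feasible assignment gives total 271.
Compare {A, C}: its best feasible assignment gives total 276.
Every other set of open sites that can feasibly serve all demand totals ≥ 271 even under its best assignment. Minimum: 223.

223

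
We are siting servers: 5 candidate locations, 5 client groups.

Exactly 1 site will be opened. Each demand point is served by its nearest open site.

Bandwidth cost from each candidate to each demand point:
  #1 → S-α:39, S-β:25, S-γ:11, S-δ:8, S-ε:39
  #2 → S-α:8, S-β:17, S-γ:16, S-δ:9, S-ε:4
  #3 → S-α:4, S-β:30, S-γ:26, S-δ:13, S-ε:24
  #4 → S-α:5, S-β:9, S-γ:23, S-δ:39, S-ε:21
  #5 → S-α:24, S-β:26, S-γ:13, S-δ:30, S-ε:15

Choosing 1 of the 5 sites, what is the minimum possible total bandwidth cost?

Open {#2}.
  S-α→#2 8, S-β→#2 17, S-γ→#2 16, S-δ→#2 9, S-ε→#2 4  ⇒ total 54.
Compare {#3}: total 97.
Compare {#4}: total 97.
No size-1 selection does better; minimum is 54.

54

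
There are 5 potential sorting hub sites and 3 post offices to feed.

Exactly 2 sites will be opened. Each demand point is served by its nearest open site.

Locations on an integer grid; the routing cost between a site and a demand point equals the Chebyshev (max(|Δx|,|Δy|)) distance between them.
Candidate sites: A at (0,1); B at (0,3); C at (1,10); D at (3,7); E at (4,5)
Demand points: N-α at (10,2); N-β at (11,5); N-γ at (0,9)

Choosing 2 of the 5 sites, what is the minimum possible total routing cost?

14

Open {C, E}.
  N-α→E 6, N-β→E 7, N-γ→C 1  ⇒ total 14.
Compare {C, D}: total 16.
Compare {D, E}: total 16.
No size-2 selection does better; minimum is 14.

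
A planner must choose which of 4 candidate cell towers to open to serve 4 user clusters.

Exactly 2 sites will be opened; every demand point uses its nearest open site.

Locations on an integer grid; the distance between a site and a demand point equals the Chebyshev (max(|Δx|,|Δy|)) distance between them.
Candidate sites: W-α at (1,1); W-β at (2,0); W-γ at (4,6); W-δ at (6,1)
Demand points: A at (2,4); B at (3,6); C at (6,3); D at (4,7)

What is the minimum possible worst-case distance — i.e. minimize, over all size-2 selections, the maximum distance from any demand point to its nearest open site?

Open {W-γ, W-δ}.
  Farthest demand point is A at distance 2 (to W-γ); all others are ≤ 2.
With {W-α, W-γ} the worst case is 3.
With {W-β, W-γ} the worst case is 3.
No size-2 selection achieves below 2.

2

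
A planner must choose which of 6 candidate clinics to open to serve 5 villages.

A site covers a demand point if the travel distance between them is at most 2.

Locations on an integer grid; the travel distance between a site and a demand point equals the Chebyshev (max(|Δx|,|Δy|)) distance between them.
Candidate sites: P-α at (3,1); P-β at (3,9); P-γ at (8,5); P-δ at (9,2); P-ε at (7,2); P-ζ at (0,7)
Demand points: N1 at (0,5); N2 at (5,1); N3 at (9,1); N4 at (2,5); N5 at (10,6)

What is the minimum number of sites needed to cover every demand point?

3

Coverage sets (demand points within 2 of each site):
  P-α: {N2}
  P-β: {}
  P-γ: {N5}
  P-δ: {N3}
  P-ε: {N2, N3}
  P-ζ: {N1, N4}
No 2 sites suffice: every size-2 union leaves at least one demand point uncovered.
But {P-γ, P-ε, P-ζ} covers everything, so the minimum is 3.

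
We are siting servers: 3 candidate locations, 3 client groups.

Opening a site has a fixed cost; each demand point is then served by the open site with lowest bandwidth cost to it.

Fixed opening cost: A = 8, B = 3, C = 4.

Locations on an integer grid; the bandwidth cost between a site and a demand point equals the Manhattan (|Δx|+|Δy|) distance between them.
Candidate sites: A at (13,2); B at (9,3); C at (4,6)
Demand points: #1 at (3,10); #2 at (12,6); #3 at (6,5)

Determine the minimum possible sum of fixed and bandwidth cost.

Open {C}: assign each demand point to its cheapest open site.
  #1→C 5, #2→C 8, #3→C 3
  bandwidth cost 16, fixed 4 → total 20.
Compare {B, C}: bandwidth cost 14 + fixed 7 = 21.
Compare {A, C}: bandwidth cost 13 + fixed 12 = 25.
Compare {B}: bandwidth cost 24 + fixed 3 = 27.
All other subsets cost ≥ 21. Minimum total cost: 20.

20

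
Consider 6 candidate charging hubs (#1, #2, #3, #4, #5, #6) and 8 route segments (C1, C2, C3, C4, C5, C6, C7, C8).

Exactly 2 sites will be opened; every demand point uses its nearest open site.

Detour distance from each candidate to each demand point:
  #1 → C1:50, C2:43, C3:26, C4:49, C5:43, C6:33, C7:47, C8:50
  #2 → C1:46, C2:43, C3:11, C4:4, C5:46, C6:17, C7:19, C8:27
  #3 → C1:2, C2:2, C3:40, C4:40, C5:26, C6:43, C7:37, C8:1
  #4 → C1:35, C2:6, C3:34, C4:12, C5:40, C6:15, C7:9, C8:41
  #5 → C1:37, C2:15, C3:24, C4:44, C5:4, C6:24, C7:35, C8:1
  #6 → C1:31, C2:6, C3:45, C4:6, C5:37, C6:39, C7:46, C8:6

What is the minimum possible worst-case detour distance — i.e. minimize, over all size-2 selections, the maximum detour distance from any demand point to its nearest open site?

Open {#2, #3}.
  Farthest demand point is C5 at detour distance 26 (to #3); all others are ≤ 26.
With {#3, #4} the worst case is 34.
With {#4, #5} the worst case is 35.
No size-2 selection achieves below 26.

26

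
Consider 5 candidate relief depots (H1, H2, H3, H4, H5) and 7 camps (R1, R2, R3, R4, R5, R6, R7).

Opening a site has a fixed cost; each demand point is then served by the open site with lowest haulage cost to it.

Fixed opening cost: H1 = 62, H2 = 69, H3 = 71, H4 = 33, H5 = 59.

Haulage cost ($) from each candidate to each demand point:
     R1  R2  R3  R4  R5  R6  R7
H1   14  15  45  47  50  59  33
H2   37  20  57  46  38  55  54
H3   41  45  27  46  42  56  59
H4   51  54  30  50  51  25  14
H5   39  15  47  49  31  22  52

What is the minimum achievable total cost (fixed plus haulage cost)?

Open {H1, H4}: assign each demand point to its cheapest open site.
  R1→H1 14, R2→H1 15, R3→H4 30, R4→H1 47, R5→H1 50, R6→H4 25, R7→H4 14
  haulage cost 195, fixed 95 → total 290.
Compare {H4, H5}: haulage cost 200 + fixed 92 = 292.
Compare {H4}: haulage cost 275 + fixed 33 = 308.
Compare {H2, H4}: haulage cost 210 + fixed 102 = 312.
All other subsets cost ≥ 292. Minimum total cost: 290.

290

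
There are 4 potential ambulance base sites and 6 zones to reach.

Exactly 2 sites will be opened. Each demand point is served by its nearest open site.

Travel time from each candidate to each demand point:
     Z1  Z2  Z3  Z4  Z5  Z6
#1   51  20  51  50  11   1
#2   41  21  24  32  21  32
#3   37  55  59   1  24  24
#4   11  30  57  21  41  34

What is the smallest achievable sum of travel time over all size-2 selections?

Open {#1, #4}.
  Z1→#4 11, Z2→#1 20, Z3→#1 51, Z4→#4 21, Z5→#1 11, Z6→#1 1  ⇒ total 115.
Compare {#1, #3}: total 121.
Compare {#2, #3}: total 128.
No size-2 selection does better; minimum is 115.

115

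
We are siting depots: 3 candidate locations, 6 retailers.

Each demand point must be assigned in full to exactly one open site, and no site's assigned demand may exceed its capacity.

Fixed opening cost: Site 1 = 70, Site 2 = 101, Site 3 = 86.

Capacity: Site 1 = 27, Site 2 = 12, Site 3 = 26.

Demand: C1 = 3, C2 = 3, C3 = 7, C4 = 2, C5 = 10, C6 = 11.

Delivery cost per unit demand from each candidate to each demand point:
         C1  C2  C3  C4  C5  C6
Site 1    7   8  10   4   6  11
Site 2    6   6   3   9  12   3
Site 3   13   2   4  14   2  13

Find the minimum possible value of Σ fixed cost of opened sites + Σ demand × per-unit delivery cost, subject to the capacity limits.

Open {Site 2, Site 3}; cheapest assignment that respects the capacities:
  Site 2 (cap 12, load 11): C6 — cost 11×3 = 33
  Site 3 (cap 26, load 25): C1, C2, C3, C4, C5 — cost 3×13 + 3×2 + 7×4 + 2×14 + 10×2 = 121
  Shipping 154, fixed 187 → total 341.
  Any other capacity-feasible assignment to {Site 2, Site 3} ships for at least 154.
Compare {Site 1, Site 3}: its best feasible assignment gives total 360.
Compare {Site 1, Site 2, Site 3}: its best feasible assignment gives total 373.
Every other set of open sites that can feasibly serve all demand totals ≥ 360 even under its best assignment. Minimum: 341.

341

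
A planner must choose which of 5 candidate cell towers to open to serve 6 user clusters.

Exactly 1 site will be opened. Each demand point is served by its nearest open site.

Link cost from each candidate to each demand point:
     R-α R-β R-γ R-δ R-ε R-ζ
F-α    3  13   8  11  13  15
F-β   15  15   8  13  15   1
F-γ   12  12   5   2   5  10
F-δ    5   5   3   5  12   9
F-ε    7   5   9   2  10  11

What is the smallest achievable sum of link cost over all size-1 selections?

Open {F-δ}.
  R-α→F-δ 5, R-β→F-δ 5, R-γ→F-δ 3, R-δ→F-δ 5, R-ε→F-δ 12, R-ζ→F-δ 9  ⇒ total 39.
Compare {F-ε}: total 44.
Compare {F-γ}: total 46.
No size-1 selection does better; minimum is 39.

39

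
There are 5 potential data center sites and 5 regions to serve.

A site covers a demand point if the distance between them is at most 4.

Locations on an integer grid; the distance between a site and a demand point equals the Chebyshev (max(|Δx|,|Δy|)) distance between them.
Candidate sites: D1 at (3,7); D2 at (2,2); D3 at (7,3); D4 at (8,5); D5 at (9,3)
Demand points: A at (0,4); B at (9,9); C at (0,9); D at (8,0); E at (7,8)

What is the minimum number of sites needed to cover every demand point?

Coverage sets (demand points within 4 of each site):
  D1: {A, C, E}
  D2: {A}
  D3: {D}
  D4: {B, E}
  D5: {D}
No 2 sites suffice: every size-2 union leaves at least one demand point uncovered.
But {D1, D3, D4} covers everything, so the minimum is 3.

3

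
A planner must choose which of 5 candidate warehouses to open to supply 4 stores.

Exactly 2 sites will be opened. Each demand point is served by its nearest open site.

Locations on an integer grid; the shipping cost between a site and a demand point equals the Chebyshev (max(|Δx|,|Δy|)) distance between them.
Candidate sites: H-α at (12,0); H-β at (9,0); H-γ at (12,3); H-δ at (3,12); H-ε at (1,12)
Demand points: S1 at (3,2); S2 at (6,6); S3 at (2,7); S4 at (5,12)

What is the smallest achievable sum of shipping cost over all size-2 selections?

Open {H-β, H-δ}.
  S1→H-β 6, S2→H-β 6, S3→H-δ 5, S4→H-δ 2  ⇒ total 19.
Compare {H-β, H-ε}: total 21.
Compare {H-α, H-δ}: total 22.
No size-2 selection does better; minimum is 19.

19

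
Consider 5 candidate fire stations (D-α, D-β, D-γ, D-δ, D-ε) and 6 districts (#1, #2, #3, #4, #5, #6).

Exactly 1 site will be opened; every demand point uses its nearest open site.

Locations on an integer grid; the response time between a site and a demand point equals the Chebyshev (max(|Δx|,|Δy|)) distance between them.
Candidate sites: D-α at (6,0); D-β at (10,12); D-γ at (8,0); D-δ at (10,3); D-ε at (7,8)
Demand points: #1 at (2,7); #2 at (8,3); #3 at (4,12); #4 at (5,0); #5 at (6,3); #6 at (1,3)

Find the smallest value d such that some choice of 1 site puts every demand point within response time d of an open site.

8

Open {D-ε}.
  Farthest demand point is #4 at response time 8 (to D-ε); all others are ≤ 8.
With {D-δ} the worst case is 9.
With {D-α} the worst case is 12.
No size-1 selection achieves below 8.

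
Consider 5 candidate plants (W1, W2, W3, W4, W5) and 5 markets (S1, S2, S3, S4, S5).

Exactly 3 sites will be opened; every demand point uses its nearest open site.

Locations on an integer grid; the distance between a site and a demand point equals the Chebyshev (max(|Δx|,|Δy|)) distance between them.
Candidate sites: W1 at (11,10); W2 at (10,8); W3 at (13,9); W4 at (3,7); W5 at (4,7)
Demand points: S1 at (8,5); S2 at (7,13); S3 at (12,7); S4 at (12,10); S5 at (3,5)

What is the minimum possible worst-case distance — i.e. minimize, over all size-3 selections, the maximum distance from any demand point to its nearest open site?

Open {W1, W2, W4}.
  Farthest demand point is S2 at distance 4 (to W1); all others are ≤ 4.
With {W1, W2, W5} the worst case is 4.
With {W1, W3, W5} the worst case is 4.
No size-3 selection achieves below 4.

4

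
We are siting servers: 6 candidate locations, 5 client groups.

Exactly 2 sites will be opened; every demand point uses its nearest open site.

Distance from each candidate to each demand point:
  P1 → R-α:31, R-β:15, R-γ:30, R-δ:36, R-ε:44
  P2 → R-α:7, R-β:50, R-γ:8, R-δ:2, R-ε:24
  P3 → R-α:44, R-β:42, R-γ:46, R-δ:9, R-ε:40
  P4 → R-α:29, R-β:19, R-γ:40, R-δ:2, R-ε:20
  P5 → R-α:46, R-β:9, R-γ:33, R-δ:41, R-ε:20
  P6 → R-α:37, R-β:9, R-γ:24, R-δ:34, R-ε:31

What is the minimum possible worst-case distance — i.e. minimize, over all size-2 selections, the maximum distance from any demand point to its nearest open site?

20

Open {P2, P4}.
  Farthest demand point is R-ε at distance 20 (to P4); all others are ≤ 20.
With {P2, P5} the worst case is 20.
With {P1, P2} the worst case is 24.
No size-2 selection achieves below 20.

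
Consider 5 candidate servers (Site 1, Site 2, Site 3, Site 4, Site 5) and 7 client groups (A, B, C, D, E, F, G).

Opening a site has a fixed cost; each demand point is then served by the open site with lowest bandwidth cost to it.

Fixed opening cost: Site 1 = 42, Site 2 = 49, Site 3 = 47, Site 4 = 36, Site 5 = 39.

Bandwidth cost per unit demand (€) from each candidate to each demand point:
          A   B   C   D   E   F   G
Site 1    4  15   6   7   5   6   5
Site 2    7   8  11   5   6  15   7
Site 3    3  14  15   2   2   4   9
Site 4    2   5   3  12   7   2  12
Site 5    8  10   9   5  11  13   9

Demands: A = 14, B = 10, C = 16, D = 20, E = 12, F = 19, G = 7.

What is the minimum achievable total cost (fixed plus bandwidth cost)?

374

Open {Site 3, Site 4}: assign each demand point to its cheapest open site.
  A→Site 4 14×2=28, B→Site 4 10×5=50, C→Site 4 16×3=48, D→Site 3 20×2=40, E→Site 3 12×2=24, F→Site 4 19×2=38, G→Site 3 7×9=63
  bandwidth cost 291, fixed 83 → total 374.
Compare {Site 1, Site 3, Site 4}: bandwidth cost 263 + fixed 125 = 388.
Compare {Site 2, Site 3, Site 4}: bandwidth cost 277 + fixed 132 = 409.
Compare {Site 3, Site 4, Site 5}: bandwidth cost 291 + fixed 122 = 413.
All other subsets cost ≥ 388. Minimum total cost: 374.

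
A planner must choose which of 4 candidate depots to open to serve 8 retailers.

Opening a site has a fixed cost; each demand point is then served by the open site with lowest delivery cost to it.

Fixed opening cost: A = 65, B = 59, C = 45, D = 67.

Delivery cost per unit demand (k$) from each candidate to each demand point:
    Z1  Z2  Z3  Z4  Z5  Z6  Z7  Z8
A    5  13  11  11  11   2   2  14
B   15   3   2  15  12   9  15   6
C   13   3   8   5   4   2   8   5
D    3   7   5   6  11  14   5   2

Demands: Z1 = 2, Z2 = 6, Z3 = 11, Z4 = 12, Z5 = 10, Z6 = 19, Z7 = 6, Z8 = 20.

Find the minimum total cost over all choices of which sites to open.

Open {C, D}: assign each demand point to its cheapest open site.
  Z1→D 2×3=6, Z2→C 6×3=18, Z3→D 11×5=55, Z4→C 12×5=60, Z5→C 10×4=40, Z6→C 19×2=38, Z7→D 6×5=30, Z8→D 20×2=40
  delivery cost 287, fixed 112 → total 399.
Compare {B, C, D}: delivery cost 254 + fixed 171 = 425.
Compare {A, C, D}: delivery cost 269 + fixed 177 = 446.
Compare {B, C}: delivery cost 352 + fixed 104 = 456.
All other subsets cost ≥ 425. Minimum total cost: 399.

399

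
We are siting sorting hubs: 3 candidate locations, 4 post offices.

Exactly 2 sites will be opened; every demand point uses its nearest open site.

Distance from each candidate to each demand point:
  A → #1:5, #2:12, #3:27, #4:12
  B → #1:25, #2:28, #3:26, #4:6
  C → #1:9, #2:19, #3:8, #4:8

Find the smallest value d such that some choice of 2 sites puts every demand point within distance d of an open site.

12

Open {A, C}.
  Farthest demand point is #2 at distance 12 (to A); all others are ≤ 12.
With {B, C} the worst case is 19.
With {A, B} the worst case is 26.
No size-2 selection achieves below 12.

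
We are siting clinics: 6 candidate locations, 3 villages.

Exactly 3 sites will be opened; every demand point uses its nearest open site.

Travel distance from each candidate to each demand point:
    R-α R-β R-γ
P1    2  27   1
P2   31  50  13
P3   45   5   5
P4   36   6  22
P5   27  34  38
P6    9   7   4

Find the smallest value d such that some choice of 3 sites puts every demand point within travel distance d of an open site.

Open {P1, P2, P3}.
  Farthest demand point is R-β at travel distance 5 (to P3); all others are ≤ 5.
With {P1, P3, P4} the worst case is 5.
With {P1, P3, P5} the worst case is 5.
No size-3 selection achieves below 5.

5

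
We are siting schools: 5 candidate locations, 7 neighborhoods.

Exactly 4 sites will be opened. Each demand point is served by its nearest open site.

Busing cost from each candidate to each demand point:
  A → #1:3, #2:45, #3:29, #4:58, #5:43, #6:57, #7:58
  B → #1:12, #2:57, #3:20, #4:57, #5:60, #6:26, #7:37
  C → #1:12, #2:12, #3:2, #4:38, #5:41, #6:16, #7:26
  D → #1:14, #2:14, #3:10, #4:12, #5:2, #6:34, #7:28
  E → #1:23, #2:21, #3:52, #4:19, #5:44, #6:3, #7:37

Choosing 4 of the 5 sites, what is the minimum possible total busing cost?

60

Open {A, C, D, E}.
  #1→A 3, #2→C 12, #3→C 2, #4→D 12, #5→D 2, #6→E 3, #7→C 26  ⇒ total 60.
Compare {B, C, D, E}: total 69.
Compare {A, B, D, E}: total 72.
No size-4 selection does better; minimum is 60.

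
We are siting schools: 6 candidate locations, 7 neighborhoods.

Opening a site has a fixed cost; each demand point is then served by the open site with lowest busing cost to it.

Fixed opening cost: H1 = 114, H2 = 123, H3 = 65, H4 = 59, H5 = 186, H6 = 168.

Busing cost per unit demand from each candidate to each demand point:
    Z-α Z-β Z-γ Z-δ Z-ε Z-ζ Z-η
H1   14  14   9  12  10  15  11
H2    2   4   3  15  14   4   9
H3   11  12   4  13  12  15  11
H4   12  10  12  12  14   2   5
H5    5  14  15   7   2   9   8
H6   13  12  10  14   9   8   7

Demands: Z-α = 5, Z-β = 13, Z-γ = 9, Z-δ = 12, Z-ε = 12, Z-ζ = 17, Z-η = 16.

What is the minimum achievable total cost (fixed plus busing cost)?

679

Open {H2, H4, H5}: assign each demand point to its cheapest open site.
  Z-α→H2 5×2=10, Z-β→H2 13×4=52, Z-γ→H2 9×3=27, Z-δ→H5 12×7=84, Z-ε→H5 12×2=24, Z-ζ→H4 17×2=34, Z-η→H4 16×5=80
  busing cost 311, fixed 368 → total 679.
Compare {H2, H4}: busing cost 515 + fixed 182 = 697.
Compare {H2, H5}: busing cost 393 + fixed 309 = 702.
Compare {H3, H4, H5}: busing cost 413 + fixed 310 = 723.
All other subsets cost ≥ 697. Minimum total cost: 679.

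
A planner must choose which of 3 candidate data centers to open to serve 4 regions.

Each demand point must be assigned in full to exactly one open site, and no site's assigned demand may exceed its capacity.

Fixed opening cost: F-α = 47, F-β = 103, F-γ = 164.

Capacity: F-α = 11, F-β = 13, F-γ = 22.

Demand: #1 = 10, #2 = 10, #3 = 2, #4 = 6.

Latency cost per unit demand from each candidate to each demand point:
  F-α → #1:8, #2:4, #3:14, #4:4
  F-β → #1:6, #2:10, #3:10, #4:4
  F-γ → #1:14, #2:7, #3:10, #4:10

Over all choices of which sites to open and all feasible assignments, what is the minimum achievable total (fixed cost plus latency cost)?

Open {F-α, F-γ}; cheapest assignment that respects the capacities:
  F-α (cap 11, load 10): #1 — cost 10×8 = 80
  F-γ (cap 22, load 18): #2, #3, #4 — cost 10×7 + 2×10 + 6×10 = 150
  Shipping 230, fixed 211 → total 441.
  Any other capacity-feasible assignment to {F-α, F-γ} ships for at least 230.
Compare {F-β, F-γ}: its best feasible assignment gives total 477.
Compare {F-α, F-β, F-γ}: its best feasible assignment gives total 488.
Every other set of open sites that can feasibly serve all demand totals ≥ 477 even under its best assignment. Minimum: 441.

441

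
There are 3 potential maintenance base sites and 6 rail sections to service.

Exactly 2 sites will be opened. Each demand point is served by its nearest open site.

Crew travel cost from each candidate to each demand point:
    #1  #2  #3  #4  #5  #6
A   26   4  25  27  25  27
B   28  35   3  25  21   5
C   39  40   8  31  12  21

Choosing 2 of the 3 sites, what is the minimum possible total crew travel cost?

84

Open {A, B}.
  #1→A 26, #2→A 4, #3→B 3, #4→B 25, #5→B 21, #6→B 5  ⇒ total 84.
Compare {A, C}: total 98.
Compare {B, C}: total 108.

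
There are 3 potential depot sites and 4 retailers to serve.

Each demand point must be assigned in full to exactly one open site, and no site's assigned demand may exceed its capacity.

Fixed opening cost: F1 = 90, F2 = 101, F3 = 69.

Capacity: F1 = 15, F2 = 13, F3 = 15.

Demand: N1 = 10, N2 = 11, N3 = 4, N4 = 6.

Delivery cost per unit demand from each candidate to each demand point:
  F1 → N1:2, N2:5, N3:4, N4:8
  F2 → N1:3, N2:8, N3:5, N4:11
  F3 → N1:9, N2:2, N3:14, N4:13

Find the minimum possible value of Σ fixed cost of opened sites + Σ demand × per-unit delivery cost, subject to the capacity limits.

376

Open {F1, F2, F3}; cheapest assignment that respects the capacities:
  F1 (cap 15, load 10): N3, N4 — cost 4×4 + 6×8 = 64
  F2 (cap 13, load 10): N1 — cost 10×3 = 30
  F3 (cap 15, load 11): N2 — cost 11×2 = 22
  Shipping 116, fixed 260 → total 376.
  Any other capacity-feasible assignment to {F1, F2, F3} ships for at least 116.
Total demand is 31 and no other set of sites has combined capacity ≥ 31, so {F1, F2, F3} is the only feasible choice of open sites. Minimum: 376.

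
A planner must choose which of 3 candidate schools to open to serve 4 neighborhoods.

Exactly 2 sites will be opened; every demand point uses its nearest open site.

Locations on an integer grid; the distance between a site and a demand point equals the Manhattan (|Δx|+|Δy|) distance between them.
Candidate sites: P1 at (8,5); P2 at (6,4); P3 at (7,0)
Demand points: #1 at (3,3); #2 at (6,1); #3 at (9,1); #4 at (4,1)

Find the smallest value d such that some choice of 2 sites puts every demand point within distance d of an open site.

4

Open {P2, P3}.
  Farthest demand point is #1 at distance 4 (to P2); all others are ≤ 4.
With {P1, P2} the worst case is 5.
With {P1, P3} the worst case is 7.
No size-2 selection achieves below 4.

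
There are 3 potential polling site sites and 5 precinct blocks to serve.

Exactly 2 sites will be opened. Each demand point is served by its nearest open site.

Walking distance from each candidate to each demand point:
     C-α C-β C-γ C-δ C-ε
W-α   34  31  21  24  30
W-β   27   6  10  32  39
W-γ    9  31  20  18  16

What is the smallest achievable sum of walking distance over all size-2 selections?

59

Open {W-β, W-γ}.
  C-α→W-γ 9, C-β→W-β 6, C-γ→W-β 10, C-δ→W-γ 18, C-ε→W-γ 16  ⇒ total 59.
Compare {W-α, W-γ}: total 94.
Compare {W-α, W-β}: total 97.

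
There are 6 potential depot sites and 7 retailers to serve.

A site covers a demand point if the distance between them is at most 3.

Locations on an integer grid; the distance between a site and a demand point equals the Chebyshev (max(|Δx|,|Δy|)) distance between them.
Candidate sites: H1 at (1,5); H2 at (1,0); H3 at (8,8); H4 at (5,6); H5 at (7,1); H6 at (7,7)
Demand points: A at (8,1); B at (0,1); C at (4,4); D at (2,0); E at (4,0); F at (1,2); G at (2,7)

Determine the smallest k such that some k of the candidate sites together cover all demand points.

3

Coverage sets (demand points within 3 of each site):
  H1: {C, F, G}
  H2: {B, D, E, F}
  H3: {}
  H4: {C, G}
  H5: {A, C, E}
  H6: {C}
No 2 sites suffice: every size-2 union leaves at least one demand point uncovered.
But {H1, H2, H5} covers everything, so the minimum is 3.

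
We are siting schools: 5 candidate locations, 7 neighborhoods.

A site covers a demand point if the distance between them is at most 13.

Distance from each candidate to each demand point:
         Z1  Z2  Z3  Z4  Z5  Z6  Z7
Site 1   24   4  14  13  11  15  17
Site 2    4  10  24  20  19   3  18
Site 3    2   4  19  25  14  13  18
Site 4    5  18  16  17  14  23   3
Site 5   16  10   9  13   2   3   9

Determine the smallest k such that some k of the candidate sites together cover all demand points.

2

Coverage sets (demand points within 13 of each site):
  Site 1: {Z2, Z4, Z5}
  Site 2: {Z1, Z2, Z6}
  Site 3: {Z1, Z2, Z6}
  Site 4: {Z1, Z7}
  Site 5: {Z2, Z3, Z4, Z5, Z6, Z7}
No single site covers all 7 demand points.
But {Site 2, Site 5} covers everything, so the minimum is 2.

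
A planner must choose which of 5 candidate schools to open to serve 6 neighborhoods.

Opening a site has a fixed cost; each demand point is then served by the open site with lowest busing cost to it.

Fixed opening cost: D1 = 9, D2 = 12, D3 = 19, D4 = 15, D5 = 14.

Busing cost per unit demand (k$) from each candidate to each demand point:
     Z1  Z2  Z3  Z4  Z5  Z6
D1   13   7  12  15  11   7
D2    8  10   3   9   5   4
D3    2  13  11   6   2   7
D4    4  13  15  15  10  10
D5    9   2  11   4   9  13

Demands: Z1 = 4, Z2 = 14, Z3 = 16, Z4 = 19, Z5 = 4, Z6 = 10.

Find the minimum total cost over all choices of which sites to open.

253

Open {D2, D3, D5}: assign each demand point to its cheapest open site.
  Z1→D3 4×2=8, Z2→D5 14×2=28, Z3→D2 16×3=48, Z4→D5 19×4=76, Z5→D3 4×2=8, Z6→D2 10×4=40
  busing cost 208, fixed 45 → total 253.
Compare {D1, D2, D3, D5}: busing cost 208 + fixed 54 = 262.
Compare {D2, D3, D4, D5}: busing cost 208 + fixed 60 = 268.
Compare {D2, D4, D5}: busing cost 228 + fixed 41 = 269.
All other subsets cost ≥ 262. Minimum total cost: 253.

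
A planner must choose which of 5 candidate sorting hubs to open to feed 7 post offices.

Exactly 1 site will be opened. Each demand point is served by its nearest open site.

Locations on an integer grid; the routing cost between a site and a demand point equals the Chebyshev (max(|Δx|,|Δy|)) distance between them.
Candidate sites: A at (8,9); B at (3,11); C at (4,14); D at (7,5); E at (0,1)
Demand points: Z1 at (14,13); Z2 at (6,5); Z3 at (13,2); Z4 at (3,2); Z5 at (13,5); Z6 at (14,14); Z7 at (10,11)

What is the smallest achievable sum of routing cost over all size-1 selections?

Open {A}.
  Z1→A 6, Z2→A 4, Z3→A 7, Z4→A 7, Z5→A 5, Z6→A 6, Z7→A 2  ⇒ total 37.
Compare {D}: total 40.
Compare {B}: total 64.
No size-1 selection does better; minimum is 37.

37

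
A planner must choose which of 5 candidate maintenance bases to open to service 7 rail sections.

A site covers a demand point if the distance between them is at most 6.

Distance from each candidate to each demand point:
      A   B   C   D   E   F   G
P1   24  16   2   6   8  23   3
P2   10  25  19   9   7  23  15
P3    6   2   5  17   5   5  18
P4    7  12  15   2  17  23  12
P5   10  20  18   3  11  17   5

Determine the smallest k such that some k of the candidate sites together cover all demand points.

2

Coverage sets (demand points within 6 of each site):
  P1: {C, D, G}
  P2: {}
  P3: {A, B, C, E, F}
  P4: {D}
  P5: {D, G}
No single site covers all 7 demand points.
But {P1, P3} covers everything, so the minimum is 2.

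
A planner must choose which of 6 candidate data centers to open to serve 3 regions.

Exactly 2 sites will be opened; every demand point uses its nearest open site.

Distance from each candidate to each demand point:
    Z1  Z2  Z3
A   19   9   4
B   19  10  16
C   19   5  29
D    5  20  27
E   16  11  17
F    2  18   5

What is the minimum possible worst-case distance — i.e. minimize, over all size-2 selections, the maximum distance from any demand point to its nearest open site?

Open {C, F}.
  Farthest demand point is Z2 at distance 5 (to C); all others are ≤ 5.
With {A, D} the worst case is 9.
With {A, F} the worst case is 9.
No size-2 selection achieves below 5.

5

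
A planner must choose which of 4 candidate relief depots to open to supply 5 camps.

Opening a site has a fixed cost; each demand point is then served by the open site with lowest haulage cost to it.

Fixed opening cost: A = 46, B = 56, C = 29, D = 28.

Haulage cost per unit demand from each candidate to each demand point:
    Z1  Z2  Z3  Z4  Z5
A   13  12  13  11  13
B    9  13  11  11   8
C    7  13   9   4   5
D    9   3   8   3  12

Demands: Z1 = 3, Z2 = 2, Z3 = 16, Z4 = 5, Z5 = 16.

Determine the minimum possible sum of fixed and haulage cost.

Open {C, D}: assign each demand point to its cheapest open site.
  Z1→C 3×7=21, Z2→D 2×3=6, Z3→D 16×8=128, Z4→D 5×3=15, Z5→C 16×5=80
  haulage cost 250, fixed 57 → total 307.
Compare {C}: haulage cost 291 + fixed 29 = 320.
Compare {A, C, D}: haulage cost 250 + fixed 103 = 353.
Compare {B, C, D}: haulage cost 250 + fixed 113 = 363.
All other subsets cost ≥ 320. Minimum total cost: 307.

307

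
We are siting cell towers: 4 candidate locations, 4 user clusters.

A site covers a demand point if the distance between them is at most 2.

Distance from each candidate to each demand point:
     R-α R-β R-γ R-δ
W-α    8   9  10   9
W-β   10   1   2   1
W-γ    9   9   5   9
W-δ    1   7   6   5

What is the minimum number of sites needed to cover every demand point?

Coverage sets (demand points within 2 of each site):
  W-α: {}
  W-β: {R-β, R-γ, R-δ}
  W-γ: {}
  W-δ: {R-α}
No single site covers all 4 demand points.
But {W-β, W-δ} covers everything, so the minimum is 2.

2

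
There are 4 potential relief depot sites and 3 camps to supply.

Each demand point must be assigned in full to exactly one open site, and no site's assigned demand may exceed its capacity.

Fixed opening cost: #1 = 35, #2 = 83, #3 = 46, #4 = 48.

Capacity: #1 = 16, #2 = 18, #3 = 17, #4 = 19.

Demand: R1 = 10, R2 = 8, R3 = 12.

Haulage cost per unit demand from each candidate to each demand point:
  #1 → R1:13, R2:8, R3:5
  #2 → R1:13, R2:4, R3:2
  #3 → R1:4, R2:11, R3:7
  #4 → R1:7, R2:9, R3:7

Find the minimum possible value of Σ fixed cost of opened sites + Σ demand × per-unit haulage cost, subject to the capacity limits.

285

Open {#1, #4}; cheapest assignment that respects the capacities:
  #1 (cap 16, load 12): R3 — cost 12×5 = 60
  #4 (cap 19, load 18): R1, R2 — cost 10×7 + 8×9 = 142
  Shipping 202, fixed 83 → total 285.
  Any other capacity-feasible assignment to {#1, #4} ships for at least 202.
Compare {#1, #2, #3}: its best feasible assignment gives total 292.
Compare {#2, #4}: its best feasible assignment gives total 297.
Every other set of open sites that can feasibly serve all demand totals ≥ 292 even under its best assignment. Minimum: 285.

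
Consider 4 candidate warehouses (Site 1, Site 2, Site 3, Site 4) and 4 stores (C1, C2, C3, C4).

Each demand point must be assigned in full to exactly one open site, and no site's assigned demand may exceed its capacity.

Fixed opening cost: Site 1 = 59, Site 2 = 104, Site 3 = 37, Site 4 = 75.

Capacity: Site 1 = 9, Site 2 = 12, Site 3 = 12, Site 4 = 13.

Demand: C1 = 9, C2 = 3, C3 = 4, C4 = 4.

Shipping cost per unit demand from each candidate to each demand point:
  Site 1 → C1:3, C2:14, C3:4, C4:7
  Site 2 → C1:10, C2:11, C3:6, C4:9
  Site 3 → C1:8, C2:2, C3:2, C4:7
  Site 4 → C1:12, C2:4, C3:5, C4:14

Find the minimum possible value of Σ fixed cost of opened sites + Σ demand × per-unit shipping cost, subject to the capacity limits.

Open {Site 1, Site 3}; cheapest assignment that respects the capacities:
  Site 1 (cap 9, load 9): C1 — cost 9×3 = 27
  Site 3 (cap 12, load 11): C2, C3, C4 — cost 3×2 + 4×2 + 4×7 = 42
  Shipping 69, fixed 96 → total 165.
  Any other capacity-feasible assignment to {Site 1, Site 3} ships for at least 69.
Compare {Site 1, Site 3, Site 4}: its best feasible assignment gives total 240.
Compare {Site 1, Site 4}: its best feasible assignment gives total 249.
Every other set of open sites that can feasibly serve all demand totals ≥ 240 even under its best assignment. Minimum: 165.

165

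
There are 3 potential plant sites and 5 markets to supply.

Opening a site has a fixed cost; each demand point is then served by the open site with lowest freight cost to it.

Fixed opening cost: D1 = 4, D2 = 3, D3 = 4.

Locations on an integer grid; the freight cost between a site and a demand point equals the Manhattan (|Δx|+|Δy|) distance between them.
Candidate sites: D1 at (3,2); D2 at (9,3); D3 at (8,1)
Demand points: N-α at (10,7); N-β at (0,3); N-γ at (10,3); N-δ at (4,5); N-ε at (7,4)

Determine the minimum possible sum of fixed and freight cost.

Open {D1, D2}: assign each demand point to its cheapest open site.
  N-α→D2 5, N-β→D1 4, N-γ→D2 1, N-δ→D1 4, N-ε→D2 3
  freight cost 17, fixed 7 → total 24.
Compare {D2}: freight cost 25 + fixed 3 = 28.
Compare {D1, D2, D3}: freight cost 17 + fixed 11 = 28.
Compare {D1, D3}: freight cost 24 + fixed 8 = 32.
All other subsets cost ≥ 28. Minimum total cost: 24.

24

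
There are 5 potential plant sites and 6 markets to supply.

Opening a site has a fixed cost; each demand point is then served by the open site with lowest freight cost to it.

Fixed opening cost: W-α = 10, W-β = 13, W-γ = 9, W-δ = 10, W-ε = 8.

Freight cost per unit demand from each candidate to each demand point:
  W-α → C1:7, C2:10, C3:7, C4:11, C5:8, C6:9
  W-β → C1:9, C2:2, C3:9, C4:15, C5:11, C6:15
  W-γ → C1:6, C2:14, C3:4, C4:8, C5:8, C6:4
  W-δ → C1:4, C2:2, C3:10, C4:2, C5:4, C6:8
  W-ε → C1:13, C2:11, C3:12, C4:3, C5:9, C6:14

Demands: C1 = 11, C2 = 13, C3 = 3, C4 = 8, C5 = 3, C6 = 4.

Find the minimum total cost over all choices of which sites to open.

145

Open {W-γ, W-δ}: assign each demand point to its cheapest open site.
  C1→W-δ 11×4=44, C2→W-δ 13×2=26, C3→W-γ 3×4=12, C4→W-δ 8×2=16, C5→W-δ 3×4=12, C6→W-γ 4×4=16
  freight cost 126, fixed 19 → total 145.
Compare {W-γ, W-δ, W-ε}: freight cost 126 + fixed 27 = 153.
Compare {W-α, W-γ, W-δ}: freight cost 126 + fixed 29 = 155.
Compare {W-β, W-γ, W-δ}: freight cost 126 + fixed 32 = 158.
All other subsets cost ≥ 153. Minimum total cost: 145.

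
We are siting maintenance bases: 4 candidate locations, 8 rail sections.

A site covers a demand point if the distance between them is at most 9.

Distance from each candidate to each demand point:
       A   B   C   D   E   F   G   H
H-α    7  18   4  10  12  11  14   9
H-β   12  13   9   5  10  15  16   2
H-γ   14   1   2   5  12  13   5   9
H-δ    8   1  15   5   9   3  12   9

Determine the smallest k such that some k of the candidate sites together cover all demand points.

Coverage sets (demand points within 9 of each site):
  H-α: {A, C, H}
  H-β: {C, D, H}
  H-γ: {B, C, D, G, H}
  H-δ: {A, B, D, E, F, H}
No single site covers all 8 demand points.
But {H-γ, H-δ} covers everything, so the minimum is 2.

2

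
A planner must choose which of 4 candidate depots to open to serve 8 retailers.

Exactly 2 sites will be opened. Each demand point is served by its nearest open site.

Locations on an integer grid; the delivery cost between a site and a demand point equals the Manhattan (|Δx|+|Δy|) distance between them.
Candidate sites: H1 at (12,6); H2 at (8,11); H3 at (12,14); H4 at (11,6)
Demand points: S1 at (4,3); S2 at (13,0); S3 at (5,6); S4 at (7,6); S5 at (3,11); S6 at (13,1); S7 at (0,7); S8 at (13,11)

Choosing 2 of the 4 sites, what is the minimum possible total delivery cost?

Open {H2, H4}.
  S1→H4 10, S2→H4 8, S3→H4 6, S4→H4 4, S5→H2 5, S6→H4 7, S7→H2 12, S8→H2 5  ⇒ total 57.
Compare {H1, H2}: total 58.
Compare {H3, H4}: total 63.
No size-2 selection does better; minimum is 57.

57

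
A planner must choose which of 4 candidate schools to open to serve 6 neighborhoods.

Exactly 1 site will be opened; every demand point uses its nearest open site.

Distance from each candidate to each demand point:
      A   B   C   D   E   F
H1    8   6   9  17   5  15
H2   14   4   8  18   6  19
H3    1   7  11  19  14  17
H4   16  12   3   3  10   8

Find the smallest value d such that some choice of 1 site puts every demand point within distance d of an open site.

Open {H4}.
  Farthest demand point is A at distance 16 (to H4); all others are ≤ 16.
With {H1} the worst case is 17.
With {H2} the worst case is 19.
No size-1 selection achieves below 16.

16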